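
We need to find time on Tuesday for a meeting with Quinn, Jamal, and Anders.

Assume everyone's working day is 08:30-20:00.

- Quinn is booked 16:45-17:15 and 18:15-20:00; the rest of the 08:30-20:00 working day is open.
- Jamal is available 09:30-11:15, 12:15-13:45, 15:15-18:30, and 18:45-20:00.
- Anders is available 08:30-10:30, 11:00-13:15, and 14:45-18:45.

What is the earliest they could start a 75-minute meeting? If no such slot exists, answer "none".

Quinn free within 08:30–20:00: 08:30–16:45, 17:15–18:15.
Quinn ∩ Jamal: 09:30–11:15, 12:15–13:45, 15:15–16:45, 17:15–18:15.
Quinn ∩ Jamal ∩ Anders: 09:30–10:30, 11:00–11:15, 12:15–13:15, 15:15–16:45, 17:15–18:15.
Windows ≥ 75 min: 15:15–16:45.
Earliest such window starts at 15:15.

15:15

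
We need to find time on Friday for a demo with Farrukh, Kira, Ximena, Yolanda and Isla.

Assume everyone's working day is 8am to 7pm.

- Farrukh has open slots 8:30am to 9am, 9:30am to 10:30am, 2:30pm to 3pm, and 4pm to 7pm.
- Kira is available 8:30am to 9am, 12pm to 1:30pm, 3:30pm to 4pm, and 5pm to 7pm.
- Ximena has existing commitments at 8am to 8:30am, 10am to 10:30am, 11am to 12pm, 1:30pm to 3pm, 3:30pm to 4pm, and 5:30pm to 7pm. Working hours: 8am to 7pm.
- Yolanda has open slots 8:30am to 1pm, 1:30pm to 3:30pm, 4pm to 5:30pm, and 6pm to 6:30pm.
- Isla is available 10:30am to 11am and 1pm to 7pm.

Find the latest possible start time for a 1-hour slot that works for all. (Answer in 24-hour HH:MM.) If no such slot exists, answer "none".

none

Ximena free within 08:00–19:00: 08:30–10:00, 10:30–11:00, 12:00–13:30, 15:00–15:30, 16:00–17:30.
Farrukh ∩ Kira: 08:30–09:00, 17:00–19:00.
Farrukh ∩ Kira ∩ Ximena: 08:30–09:00, 17:00–17:30.
Farrukh ∩ Kira ∩ Ximena ∩ Yolanda: 08:30–09:00, 17:00–17:30.
Farrukh ∩ Kira ∩ Ximena ∩ Yolanda ∩ Isla: 17:00–17:30.
Windows ≥ 60 min: (none).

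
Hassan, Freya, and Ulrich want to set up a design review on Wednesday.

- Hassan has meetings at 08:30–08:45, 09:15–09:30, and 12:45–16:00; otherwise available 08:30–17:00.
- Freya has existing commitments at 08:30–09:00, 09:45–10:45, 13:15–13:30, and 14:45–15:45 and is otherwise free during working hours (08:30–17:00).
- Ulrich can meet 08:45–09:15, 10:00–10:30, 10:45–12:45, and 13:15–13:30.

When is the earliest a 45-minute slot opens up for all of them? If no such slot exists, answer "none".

Hassan free within 08:30–17:00: 08:45–09:15, 09:30–12:45, 16:00–17:00.
Freya free within 08:30–17:00: 09:00–09:45, 10:45–13:15, 13:30–14:45, 15:45–17:00.
Hassan ∩ Freya: 09:00–09:15, 09:30–09:45, 10:45–12:45, 16:00–17:00.
Hassan ∩ Freya ∩ Ulrich: 09:00–09:15, 10:45–12:45.
Windows ≥ 45 min: 10:45–12:45.
Earliest such window starts at 10:45.

10:45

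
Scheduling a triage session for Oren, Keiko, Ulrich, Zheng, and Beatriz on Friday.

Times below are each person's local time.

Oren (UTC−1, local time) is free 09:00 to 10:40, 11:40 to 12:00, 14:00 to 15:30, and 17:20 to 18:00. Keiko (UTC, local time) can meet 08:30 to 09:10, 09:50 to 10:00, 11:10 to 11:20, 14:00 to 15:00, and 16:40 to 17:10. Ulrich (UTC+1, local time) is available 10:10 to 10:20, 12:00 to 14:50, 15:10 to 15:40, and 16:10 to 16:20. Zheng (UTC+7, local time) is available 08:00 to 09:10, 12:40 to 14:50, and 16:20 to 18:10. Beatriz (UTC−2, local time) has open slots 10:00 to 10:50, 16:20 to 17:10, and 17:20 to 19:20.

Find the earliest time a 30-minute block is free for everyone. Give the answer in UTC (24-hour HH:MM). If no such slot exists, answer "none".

none

Oren → UTC: 10:00–11:40, 12:40–13:00, 15:00–16:30, 18:20–19:00.
Keiko → UTC: 08:30–09:10, 09:50–10:00, 11:10–11:20, 14:00–15:00, 16:40–17:10.
Ulrich → UTC: 09:10–09:20, 11:00–13:50, 14:10–14:40, 15:10–15:20.
Zheng → UTC: 01:00–02:10, 05:40–07:50, 09:20–11:10.
Beatriz → UTC: 12:00–12:50, 18:20–19:10, 19:20–21:20.
Oren ∩ Keiko: 11:10–11:20.
Oren ∩ Keiko ∩ Ulrich: 11:10–11:20.
Oren ∩ Keiko ∩ Ulrich ∩ Zheng: (none).
Oren ∩ Keiko ∩ Ulrich ∩ Zheng ∩ Beatriz: (none).
Windows ≥ 30 min: (none).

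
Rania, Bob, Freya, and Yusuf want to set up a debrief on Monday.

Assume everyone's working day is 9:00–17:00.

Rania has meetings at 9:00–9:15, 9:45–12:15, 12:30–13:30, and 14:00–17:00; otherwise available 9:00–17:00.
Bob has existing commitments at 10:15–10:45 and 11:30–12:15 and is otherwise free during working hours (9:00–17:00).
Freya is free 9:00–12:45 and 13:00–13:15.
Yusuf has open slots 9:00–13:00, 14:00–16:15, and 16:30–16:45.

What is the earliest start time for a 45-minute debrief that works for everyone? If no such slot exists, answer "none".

none

Rania free within 09:00–17:00: 09:15–09:45, 12:15–12:30, 13:30–14:00.
Bob free within 09:00–17:00: 09:00–10:15, 10:45–11:30, 12:15–17:00.
Rania ∩ Bob: 09:15–09:45, 12:15–12:30, 13:30–14:00.
Rania ∩ Bob ∩ Freya: 09:15–09:45, 12:15–12:30.
Rania ∩ Bob ∩ Freya ∩ Yusuf: 09:15–09:45, 12:15–12:30.
Windows ≥ 45 min: (none).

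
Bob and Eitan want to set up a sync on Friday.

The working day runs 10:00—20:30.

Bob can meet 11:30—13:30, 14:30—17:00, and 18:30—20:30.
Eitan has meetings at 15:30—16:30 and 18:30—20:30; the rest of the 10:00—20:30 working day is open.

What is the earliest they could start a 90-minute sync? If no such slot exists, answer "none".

Eitan free within 10:00–20:30: 10:00–15:30, 16:30–18:30.
Bob ∩ Eitan: 11:30–13:30, 14:30–15:30, 16:30–17:00.
Windows ≥ 90 min: 11:30–13:30.
Earliest such window starts at 11:30.

11:30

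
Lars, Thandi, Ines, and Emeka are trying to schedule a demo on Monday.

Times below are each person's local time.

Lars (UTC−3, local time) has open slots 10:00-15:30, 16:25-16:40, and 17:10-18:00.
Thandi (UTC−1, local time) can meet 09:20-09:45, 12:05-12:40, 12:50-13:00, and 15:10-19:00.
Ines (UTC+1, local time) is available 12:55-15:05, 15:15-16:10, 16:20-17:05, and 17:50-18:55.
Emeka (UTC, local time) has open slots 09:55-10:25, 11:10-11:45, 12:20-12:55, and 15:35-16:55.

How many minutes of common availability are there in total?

Lars → UTC: 13:00–18:30, 19:25–19:40, 20:10–21:00.
Thandi → UTC: 10:20–10:45, 13:05–13:40, 13:50–14:00, 16:10–20:00.
Ines → UTC: 11:55–14:05, 14:15–15:10, 15:20–16:05, 16:50–17:55.
Emeka → UTC: 09:55–10:25, 11:10–11:45, 12:20–12:55, 15:35–16:55.
Lars ∩ Thandi: 13:05–13:40, 13:50–14:00, 16:10–18:30, 19:25–19:40.
Lars ∩ Thandi ∩ Ines: 13:05–13:40, 13:50–14:00, 16:50–17:55.
Lars ∩ Thandi ∩ Ines ∩ Emeka: 16:50–16:55.
Total common minutes: 5.

5 minutes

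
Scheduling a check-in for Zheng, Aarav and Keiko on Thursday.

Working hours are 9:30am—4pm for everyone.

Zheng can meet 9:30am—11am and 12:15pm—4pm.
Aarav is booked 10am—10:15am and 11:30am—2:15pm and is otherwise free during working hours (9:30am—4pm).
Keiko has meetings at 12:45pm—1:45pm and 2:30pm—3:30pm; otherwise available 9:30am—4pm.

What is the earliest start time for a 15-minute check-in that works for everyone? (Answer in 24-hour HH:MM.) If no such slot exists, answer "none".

09:30

Aarav free within 09:30–16:00: 09:30–10:00, 10:15–11:30, 14:15–16:00.
Keiko free within 09:30–16:00: 09:30–12:45, 13:45–14:30, 15:30–16:00.
Zheng ∩ Aarav: 09:30–10:00, 10:15–11:00, 14:15–16:00.
Zheng ∩ Aarav ∩ Keiko: 09:30–10:00, 10:15–11:00, 14:15–14:30, 15:30–16:00.
Windows ≥ 15 min: 09:30–10:00, 10:15–11:00, 14:15–14:30, 15:30–16:00.
Earliest such window starts at 09:30.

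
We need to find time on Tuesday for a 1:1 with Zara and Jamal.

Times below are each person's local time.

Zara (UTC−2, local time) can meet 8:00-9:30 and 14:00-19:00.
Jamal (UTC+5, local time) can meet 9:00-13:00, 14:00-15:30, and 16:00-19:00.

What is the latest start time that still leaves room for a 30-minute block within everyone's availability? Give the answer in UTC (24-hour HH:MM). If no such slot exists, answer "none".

11:00

Zara → UTC: 10:00–11:30, 16:00–21:00.
Jamal → UTC: 04:00–08:00, 09:00–10:30, 11:00–14:00.
Zara ∩ Jamal: 10:00–10:30, 11:00–11:30.
Windows ≥ 30 min: 10:00–10:30, 11:00–11:30.
Latest start in the last window 11:00–11:30 is 11:30 − 30 min = 11:00.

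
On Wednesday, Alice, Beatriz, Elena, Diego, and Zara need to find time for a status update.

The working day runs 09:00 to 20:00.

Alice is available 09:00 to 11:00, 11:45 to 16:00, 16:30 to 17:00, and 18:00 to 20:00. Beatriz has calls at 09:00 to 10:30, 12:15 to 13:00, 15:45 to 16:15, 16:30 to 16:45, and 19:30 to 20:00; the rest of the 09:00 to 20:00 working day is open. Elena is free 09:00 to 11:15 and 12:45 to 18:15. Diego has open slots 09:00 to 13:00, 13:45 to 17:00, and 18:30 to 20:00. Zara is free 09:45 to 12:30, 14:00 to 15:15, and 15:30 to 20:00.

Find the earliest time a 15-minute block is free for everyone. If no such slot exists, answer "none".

10:30

Beatriz free within 09:00–20:00: 10:30–12:15, 13:00–15:45, 16:15–16:30, 16:45–19:30.
Alice ∩ Beatriz: 10:30–11:00, 11:45–12:15, 13:00–15:45, 16:45–17:00, 18:00–19:30.
Alice ∩ Beatriz ∩ Elena: 10:30–11:00, 13:00–15:45, 16:45–17:00, 18:00–18:15.
Alice ∩ Beatriz ∩ Elena ∩ Diego: 10:30–11:00, 13:45–15:45, 16:45–17:00.
Alice ∩ Beatriz ∩ Elena ∩ Diego ∩ Zara: 10:30–11:00, 14:00–15:15, 15:30–15:45, 16:45–17:00.
Windows ≥ 15 min: 10:30–11:00, 14:00–15:15, 15:30–15:45, 16:45–17:00.
Earliest such window starts at 10:30.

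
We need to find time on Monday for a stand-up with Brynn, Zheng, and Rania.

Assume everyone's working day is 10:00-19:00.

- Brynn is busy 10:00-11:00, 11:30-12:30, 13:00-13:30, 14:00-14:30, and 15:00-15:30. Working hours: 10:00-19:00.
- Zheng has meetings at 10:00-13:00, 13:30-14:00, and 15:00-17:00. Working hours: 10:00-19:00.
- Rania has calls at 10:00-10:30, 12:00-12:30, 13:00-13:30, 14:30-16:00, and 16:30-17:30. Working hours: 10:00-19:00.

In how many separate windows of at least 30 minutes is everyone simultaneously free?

Brynn free within 10:00–19:00: 11:00–11:30, 12:30–13:00, 13:30–14:00, 14:30–15:00, 15:30–19:00.
Zheng free within 10:00–19:00: 13:00–13:30, 14:00–15:00, 17:00–19:00.
Rania free within 10:00–19:00: 10:30–12:00, 12:30–13:00, 13:30–14:30, 16:00–16:30, 17:30–19:00.
Brynn ∩ Zheng: 14:30–15:00, 17:00–19:00.
Brynn ∩ Zheng ∩ Rania: 17:30–19:00.
Windows ≥ 30 min: 17:30–19:00.
That's 1 window.

1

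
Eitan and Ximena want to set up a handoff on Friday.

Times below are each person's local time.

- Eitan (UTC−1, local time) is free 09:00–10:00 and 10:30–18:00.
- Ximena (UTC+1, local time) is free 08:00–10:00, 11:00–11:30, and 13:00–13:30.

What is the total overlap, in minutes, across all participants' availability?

Eitan → UTC: 10:00–11:00, 11:30–19:00.
Ximena → UTC: 07:00–09:00, 10:00–10:30, 12:00–12:30.
Eitan ∩ Ximena: 10:00–10:30, 12:00–12:30.
Total common minutes: 30 + 30 = 60.

60 minutes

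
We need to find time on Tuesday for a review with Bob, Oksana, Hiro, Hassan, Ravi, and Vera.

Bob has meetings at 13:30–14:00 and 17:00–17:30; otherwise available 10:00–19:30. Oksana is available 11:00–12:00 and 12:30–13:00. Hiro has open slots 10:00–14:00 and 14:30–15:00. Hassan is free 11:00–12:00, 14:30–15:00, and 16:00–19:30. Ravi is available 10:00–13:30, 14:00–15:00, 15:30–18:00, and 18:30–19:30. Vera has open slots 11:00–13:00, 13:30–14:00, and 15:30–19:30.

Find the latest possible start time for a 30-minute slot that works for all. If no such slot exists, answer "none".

Bob free within 10:00–19:30: 10:00–13:30, 14:00–17:00, 17:30–19:30.
Bob ∩ Oksana: 11:00–12:00, 12:30–13:00.
Bob ∩ Oksana ∩ Hiro: 11:00–12:00, 12:30–13:00.
Bob ∩ Oksana ∩ Hiro ∩ Hassan: 11:00–12:00.
Bob ∩ Oksana ∩ Hiro ∩ Hassan ∩ Ravi: 11:00–12:00.
Bob ∩ Oksana ∩ Hiro ∩ Hassan ∩ Ravi ∩ Vera: 11:00–12:00.
Windows ≥ 30 min: 11:00–12:00.
Latest start in the last window 11:00–12:00 is 12:00 − 30 min = 11:30.

11:30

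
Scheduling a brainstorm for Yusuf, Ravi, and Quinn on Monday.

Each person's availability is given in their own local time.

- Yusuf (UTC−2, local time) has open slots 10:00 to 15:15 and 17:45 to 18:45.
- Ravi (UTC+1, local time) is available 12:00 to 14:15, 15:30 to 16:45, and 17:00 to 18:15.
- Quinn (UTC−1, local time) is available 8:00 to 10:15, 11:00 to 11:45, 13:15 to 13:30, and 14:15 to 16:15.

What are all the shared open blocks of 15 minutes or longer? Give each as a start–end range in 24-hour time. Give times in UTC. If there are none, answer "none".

12:00–12:45, 15:15–15:45, 16:00–17:15

Yusuf → UTC: 12:00–17:15, 19:45–20:45.
Ravi → UTC: 11:00–13:15, 14:30–15:45, 16:00–17:15.
Quinn → UTC: 09:00–11:15, 12:00–12:45, 14:15–14:30, 15:15–17:15.
Yusuf ∩ Ravi: 12:00–13:15, 14:30–15:45, 16:00–17:15.
Yusuf ∩ Ravi ∩ Quinn: 12:00–12:45, 15:15–15:45, 16:00–17:15.
Windows ≥ 15 min: 12:00–12:45, 15:15–15:45, 16:00–17:15.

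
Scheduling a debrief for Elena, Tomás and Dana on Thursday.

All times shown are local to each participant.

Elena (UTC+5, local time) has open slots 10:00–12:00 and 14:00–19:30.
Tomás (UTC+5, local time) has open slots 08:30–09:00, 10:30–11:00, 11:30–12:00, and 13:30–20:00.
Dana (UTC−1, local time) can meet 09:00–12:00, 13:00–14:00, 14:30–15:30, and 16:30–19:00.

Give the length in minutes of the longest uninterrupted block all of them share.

Elena → UTC: 05:00–07:00, 09:00–14:30.
Tomás → UTC: 03:30–04:00, 05:30–06:00, 06:30–07:00, 08:30–15:00.
Dana → UTC: 10:00–13:00, 14:00–15:00, 15:30–16:30, 17:30–20:00.
Elena ∩ Tomás: 05:30–06:00, 06:30–07:00, 09:00–14:30.
Elena ∩ Tomás ∩ Dana: 10:00–13:00, 14:00–14:30.
Common window lengths: 180, 30 min; longest is 180.

180 minutes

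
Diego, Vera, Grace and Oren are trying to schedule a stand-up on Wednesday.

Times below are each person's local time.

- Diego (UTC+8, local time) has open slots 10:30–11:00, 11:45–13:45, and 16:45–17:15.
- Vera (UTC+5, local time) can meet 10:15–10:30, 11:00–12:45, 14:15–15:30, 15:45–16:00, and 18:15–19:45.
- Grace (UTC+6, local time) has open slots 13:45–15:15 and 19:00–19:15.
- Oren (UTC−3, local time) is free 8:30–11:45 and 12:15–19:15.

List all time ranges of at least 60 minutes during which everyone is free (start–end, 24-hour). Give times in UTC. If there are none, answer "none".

none

Diego → UTC: 02:30–03:00, 03:45–05:45, 08:45–09:15.
Vera → UTC: 05:15–05:30, 06:00–07:45, 09:15–10:30, 10:45–11:00, 13:15–14:45.
Grace → UTC: 07:45–09:15, 13:00–13:15.
Oren → UTC: 11:30–14:45, 15:15–22:15.
Diego ∩ Vera: 05:15–05:30.
Diego ∩ Vera ∩ Grace: (none).
Diego ∩ Vera ∩ Grace ∩ Oren: (none).
Windows ≥ 60 min: (none).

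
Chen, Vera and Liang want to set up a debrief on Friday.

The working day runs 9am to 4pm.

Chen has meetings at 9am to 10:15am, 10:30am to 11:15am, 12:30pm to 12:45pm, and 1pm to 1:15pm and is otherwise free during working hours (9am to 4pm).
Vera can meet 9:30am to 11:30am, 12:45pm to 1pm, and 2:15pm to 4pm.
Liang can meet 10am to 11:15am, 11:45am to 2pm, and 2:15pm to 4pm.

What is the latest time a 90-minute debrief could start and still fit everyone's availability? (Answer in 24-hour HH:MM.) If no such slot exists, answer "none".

14:30

Chen free within 09:00–16:00: 10:15–10:30, 11:15–12:30, 12:45–13:00, 13:15–16:00.
Chen ∩ Vera: 10:15–10:30, 11:15–11:30, 12:45–13:00, 14:15–16:00.
Chen ∩ Vera ∩ Liang: 10:15–10:30, 12:45–13:00, 14:15–16:00.
Windows ≥ 90 min: 14:15–16:00.
Latest start in the last window 14:15–16:00 is 16:00 − 90 min = 14:30.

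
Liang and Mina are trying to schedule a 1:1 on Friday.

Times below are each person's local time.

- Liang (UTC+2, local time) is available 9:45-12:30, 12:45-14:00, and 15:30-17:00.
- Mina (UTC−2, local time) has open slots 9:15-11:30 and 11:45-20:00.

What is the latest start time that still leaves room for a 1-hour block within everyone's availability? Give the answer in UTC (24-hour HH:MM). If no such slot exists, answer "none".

Liang → UTC: 07:45–10:30, 10:45–12:00, 13:30–15:00.
Mina → UTC: 11:15–13:30, 13:45–22:00.
Liang ∩ Mina: 11:15–12:00, 13:45–15:00.
Windows ≥ 60 min: 13:45–15:00.
Latest start in the last window 13:45–15:00 is 15:00 − 60 min = 14:00.

14:00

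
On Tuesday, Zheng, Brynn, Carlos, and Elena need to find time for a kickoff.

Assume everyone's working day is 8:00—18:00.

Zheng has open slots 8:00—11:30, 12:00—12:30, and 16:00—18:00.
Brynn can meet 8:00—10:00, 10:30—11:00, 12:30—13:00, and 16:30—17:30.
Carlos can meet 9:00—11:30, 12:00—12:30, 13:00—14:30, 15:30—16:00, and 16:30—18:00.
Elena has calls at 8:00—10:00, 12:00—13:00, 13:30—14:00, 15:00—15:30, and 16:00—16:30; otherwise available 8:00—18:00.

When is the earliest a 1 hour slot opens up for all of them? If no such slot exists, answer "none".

Elena free within 08:00–18:00: 10:00–12:00, 13:00–13:30, 14:00–15:00, 15:30–16:00, 16:30–18:00.
Zheng ∩ Brynn: 08:00–10:00, 10:30–11:00, 16:30–17:30.
Zheng ∩ Brynn ∩ Carlos: 09:00–10:00, 10:30–11:00, 16:30–17:30.
Zheng ∩ Brynn ∩ Carlos ∩ Elena: 10:30–11:00, 16:30–17:30.
Windows ≥ 60 min: 16:30–17:30.
Earliest such window starts at 16:30.

16:30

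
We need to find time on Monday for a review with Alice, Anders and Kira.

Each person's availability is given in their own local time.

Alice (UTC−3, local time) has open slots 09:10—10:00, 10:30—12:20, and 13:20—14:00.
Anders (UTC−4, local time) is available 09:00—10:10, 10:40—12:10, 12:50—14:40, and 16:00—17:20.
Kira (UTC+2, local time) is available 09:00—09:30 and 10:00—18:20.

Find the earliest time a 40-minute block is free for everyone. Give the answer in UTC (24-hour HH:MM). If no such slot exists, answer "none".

13:30

Alice → UTC: 12:10–13:00, 13:30–15:20, 16:20–17:00.
Anders → UTC: 13:00–14:10, 14:40–16:10, 16:50–18:40, 20:00–21:20.
Kira → UTC: 07:00–07:30, 08:00–16:20.
Alice ∩ Anders: 13:30–14:10, 14:40–15:20, 16:50–17:00.
Alice ∩ Anders ∩ Kira: 13:30–14:10, 14:40–15:20.
Windows ≥ 40 min: 13:30–14:10, 14:40–15:20.
Earliest such window starts at 13:30.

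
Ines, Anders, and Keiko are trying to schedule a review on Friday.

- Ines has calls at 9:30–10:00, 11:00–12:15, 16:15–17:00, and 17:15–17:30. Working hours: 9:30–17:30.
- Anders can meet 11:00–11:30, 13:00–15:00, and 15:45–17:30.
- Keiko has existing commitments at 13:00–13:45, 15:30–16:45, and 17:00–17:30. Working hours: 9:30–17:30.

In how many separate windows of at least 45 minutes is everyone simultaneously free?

Ines free within 09:30–17:30: 10:00–11:00, 12:15–16:15, 17:00–17:15.
Keiko free within 09:30–17:30: 09:30–13:00, 13:45–15:30, 16:45–17:00.
Ines ∩ Anders: 13:00–15:00, 15:45–16:15, 17:00–17:15.
Ines ∩ Anders ∩ Keiko: 13:45–15:00.
Windows ≥ 45 min: 13:45–15:00.
That's 1 window.

1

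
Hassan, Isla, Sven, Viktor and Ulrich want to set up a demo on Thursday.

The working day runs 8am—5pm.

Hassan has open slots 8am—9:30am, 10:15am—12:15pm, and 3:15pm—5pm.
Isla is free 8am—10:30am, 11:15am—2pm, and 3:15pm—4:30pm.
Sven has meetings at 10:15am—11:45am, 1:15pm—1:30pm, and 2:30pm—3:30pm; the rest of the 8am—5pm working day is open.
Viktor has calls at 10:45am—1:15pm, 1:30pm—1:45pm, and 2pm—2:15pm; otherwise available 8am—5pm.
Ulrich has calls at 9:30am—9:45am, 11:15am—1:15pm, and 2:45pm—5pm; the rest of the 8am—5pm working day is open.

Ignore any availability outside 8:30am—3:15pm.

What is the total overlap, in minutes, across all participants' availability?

Sven free within 08:00–17:00: 08:00–10:15, 11:45–13:15, 13:30–14:30, 15:30–17:00.
Viktor free within 08:00–17:00: 08:00–10:45, 13:15–13:30, 13:45–14:00, 14:15–17:00.
Ulrich free within 08:00–17:00: 08:00–09:30, 09:45–11:15, 13:15–14:45.
Hassan ∩ Isla: 08:00–09:30, 10:15–10:30, 11:15–12:15, 15:15–16:30.
Hassan ∩ Isla ∩ Sven: 08:00–09:30, 11:45–12:15, 15:30–16:30.
Hassan ∩ Isla ∩ Sven ∩ Viktor: 08:00–09:30, 15:30–16:30.
Hassan ∩ Isla ∩ Sven ∩ Viktor ∩ Ulrich: 08:00–09:30.
Restricted to 08:30–15:15: 08:30–09:30.
Total common minutes: 60.

60 minutes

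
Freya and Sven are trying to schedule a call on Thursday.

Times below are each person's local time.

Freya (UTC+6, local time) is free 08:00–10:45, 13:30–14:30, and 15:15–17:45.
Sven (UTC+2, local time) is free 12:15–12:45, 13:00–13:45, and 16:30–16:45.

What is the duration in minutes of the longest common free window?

Freya → UTC: 02:00–04:45, 07:30–08:30, 09:15–11:45.
Sven → UTC: 10:15–10:45, 11:00–11:45, 14:30–14:45.
Freya ∩ Sven: 10:15–10:45, 11:00–11:45.
Common window lengths: 30, 45 min; longest is 45.

45 minutes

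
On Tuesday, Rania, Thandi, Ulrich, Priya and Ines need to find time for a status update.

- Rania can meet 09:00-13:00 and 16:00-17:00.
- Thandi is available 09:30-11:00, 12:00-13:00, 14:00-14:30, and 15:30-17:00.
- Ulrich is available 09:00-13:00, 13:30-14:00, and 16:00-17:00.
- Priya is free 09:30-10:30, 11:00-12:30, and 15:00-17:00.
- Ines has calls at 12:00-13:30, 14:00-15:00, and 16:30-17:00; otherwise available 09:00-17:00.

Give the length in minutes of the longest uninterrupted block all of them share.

Ines free within 09:00–17:00: 09:00–12:00, 13:30–14:00, 15:00–16:30.
Rania ∩ Thandi: 09:30–11:00, 12:00–13:00, 16:00–17:00.
Rania ∩ Thandi ∩ Ulrich: 09:30–11:00, 12:00–13:00, 16:00–17:00.
Rania ∩ Thandi ∩ Ulrich ∩ Priya: 09:30–10:30, 12:00–12:30, 16:00–17:00.
Rania ∩ Thandi ∩ Ulrich ∩ Priya ∩ Ines: 09:30–10:30, 16:00–16:30.
Common window lengths: 60, 30 min; longest is 60.

60 minutes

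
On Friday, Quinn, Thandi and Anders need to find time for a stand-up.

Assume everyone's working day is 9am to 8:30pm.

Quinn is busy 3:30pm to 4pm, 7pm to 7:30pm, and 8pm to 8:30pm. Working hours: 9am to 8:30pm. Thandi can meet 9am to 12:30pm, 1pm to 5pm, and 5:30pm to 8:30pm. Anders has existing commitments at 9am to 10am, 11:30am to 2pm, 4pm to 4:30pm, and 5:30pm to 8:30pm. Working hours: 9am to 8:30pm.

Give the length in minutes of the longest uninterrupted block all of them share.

Quinn free within 09:00–20:30: 09:00–15:30, 16:00–19:00, 19:30–20:00.
Anders free within 09:00–20:30: 10:00–11:30, 14:00–16:00, 16:30–17:30.
Quinn ∩ Thandi: 09:00–12:30, 13:00–15:30, 16:00–17:00, 17:30–19:00, 19:30–20:00.
Quinn ∩ Thandi ∩ Anders: 10:00–11:30, 14:00–15:30, 16:30–17:00.
Common window lengths: 90, 90, 30 min; longest is 90.

90 minutes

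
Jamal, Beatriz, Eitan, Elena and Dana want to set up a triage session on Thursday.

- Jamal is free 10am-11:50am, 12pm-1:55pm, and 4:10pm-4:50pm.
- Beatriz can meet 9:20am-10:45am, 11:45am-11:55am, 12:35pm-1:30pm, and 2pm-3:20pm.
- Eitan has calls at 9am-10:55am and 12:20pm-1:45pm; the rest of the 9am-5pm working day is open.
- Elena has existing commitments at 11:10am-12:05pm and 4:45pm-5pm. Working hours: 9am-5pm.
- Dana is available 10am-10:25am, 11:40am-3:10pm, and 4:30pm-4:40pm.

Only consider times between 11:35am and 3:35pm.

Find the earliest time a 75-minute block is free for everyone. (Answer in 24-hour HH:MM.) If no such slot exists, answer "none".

Eitan free within 09:00–17:00: 10:55–12:20, 13:45–17:00.
Elena free within 09:00–17:00: 09:00–11:10, 12:05–16:45.
Jamal ∩ Beatriz: 10:00–10:45, 11:45–11:50, 12:35–13:30.
Jamal ∩ Beatriz ∩ Eitan: 11:45–11:50.
Jamal ∩ Beatriz ∩ Eitan ∩ Elena: (none).
Jamal ∩ Beatriz ∩ Eitan ∩ Elena ∩ Dana: (none).
Restricted to 11:35–15:35: (none).
Windows ≥ 75 min: (none).

none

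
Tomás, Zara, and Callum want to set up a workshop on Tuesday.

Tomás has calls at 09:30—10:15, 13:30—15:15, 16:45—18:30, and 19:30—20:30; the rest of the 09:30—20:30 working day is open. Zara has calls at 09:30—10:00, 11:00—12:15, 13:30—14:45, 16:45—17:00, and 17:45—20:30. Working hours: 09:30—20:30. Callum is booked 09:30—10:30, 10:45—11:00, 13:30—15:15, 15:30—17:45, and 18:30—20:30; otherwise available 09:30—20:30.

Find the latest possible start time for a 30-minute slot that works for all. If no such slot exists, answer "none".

Tomás free within 09:30–20:30: 10:15–13:30, 15:15–16:45, 18:30–19:30.
Zara free within 09:30–20:30: 10:00–11:00, 12:15–13:30, 14:45–16:45, 17:00–17:45.
Callum free within 09:30–20:30: 10:30–10:45, 11:00–13:30, 15:15–15:30, 17:45–18:30.
Tomás ∩ Zara: 10:15–11:00, 12:15–13:30, 15:15–16:45.
Tomás ∩ Zara ∩ Callum: 10:30–10:45, 12:15–13:30, 15:15–15:30.
Windows ≥ 30 min: 12:15–13:30.
Latest start in the last window 12:15–13:30 is 13:30 − 30 min = 13:00.

13:00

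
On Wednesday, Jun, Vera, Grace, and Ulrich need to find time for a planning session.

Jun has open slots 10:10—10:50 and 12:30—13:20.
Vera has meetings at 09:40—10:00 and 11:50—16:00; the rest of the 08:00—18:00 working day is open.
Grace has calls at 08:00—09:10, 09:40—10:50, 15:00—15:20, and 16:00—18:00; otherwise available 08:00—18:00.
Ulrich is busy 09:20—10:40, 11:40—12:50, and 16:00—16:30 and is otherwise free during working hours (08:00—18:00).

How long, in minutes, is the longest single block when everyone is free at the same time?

Vera free within 08:00–18:00: 08:00–09:40, 10:00–11:50, 16:00–18:00.
Grace free within 08:00–18:00: 09:10–09:40, 10:50–15:00, 15:20–16:00.
Ulrich free within 08:00–18:00: 08:00–09:20, 10:40–11:40, 12:50–16:00, 16:30–18:00.
Jun ∩ Vera: 10:10–10:50.
Jun ∩ Vera ∩ Grace: (none).
Jun ∩ Vera ∩ Grace ∩ Ulrich: (none).
No common window.

0 minutes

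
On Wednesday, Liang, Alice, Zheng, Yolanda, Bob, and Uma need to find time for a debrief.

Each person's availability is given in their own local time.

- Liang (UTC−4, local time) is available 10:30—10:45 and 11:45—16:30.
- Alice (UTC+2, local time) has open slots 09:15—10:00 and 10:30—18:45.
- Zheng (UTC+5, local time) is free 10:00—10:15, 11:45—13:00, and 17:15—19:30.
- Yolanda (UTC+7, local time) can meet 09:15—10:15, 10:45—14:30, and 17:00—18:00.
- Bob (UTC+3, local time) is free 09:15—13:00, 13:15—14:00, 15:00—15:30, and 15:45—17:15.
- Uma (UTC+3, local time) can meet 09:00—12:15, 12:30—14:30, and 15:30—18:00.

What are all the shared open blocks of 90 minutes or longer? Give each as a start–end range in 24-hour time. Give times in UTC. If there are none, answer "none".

Liang → UTC: 14:30–14:45, 15:45–20:30.
Alice → UTC: 07:15–08:00, 08:30–16:45.
Zheng → UTC: 05:00–05:15, 06:45–08:00, 12:15–14:30.
Yolanda → UTC: 02:15–03:15, 03:45–07:30, 10:00–11:00.
Bob → UTC: 06:15–10:00, 10:15–11:00, 12:00–12:30, 12:45–14:15.
Uma → UTC: 06:00–09:15, 09:30–11:30, 12:30–15:00.
Liang ∩ Alice: 14:30–14:45, 15:45–16:45.
Liang ∩ Alice ∩ Zheng: (none).
Liang ∩ Alice ∩ Zheng ∩ Yolanda: (none).
Liang ∩ Alice ∩ Zheng ∩ Yolanda ∩ Bob: (none).
Liang ∩ Alice ∩ Zheng ∩ Yolanda ∩ Bob ∩ Uma: (none).
Windows ≥ 90 min: (none).

none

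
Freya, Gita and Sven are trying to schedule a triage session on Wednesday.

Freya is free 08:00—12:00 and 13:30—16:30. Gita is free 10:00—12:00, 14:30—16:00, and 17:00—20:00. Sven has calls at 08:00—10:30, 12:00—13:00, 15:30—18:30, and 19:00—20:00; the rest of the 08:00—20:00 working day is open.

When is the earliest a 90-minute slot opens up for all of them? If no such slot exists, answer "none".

10:30

Sven free within 08:00–20:00: 10:30–12:00, 13:00–15:30, 18:30–19:00.
Freya ∩ Gita: 10:00–12:00, 14:30–16:00.
Freya ∩ Gita ∩ Sven: 10:30–12:00, 14:30–15:30.
Windows ≥ 90 min: 10:30–12:00.
Earliest such window starts at 10:30.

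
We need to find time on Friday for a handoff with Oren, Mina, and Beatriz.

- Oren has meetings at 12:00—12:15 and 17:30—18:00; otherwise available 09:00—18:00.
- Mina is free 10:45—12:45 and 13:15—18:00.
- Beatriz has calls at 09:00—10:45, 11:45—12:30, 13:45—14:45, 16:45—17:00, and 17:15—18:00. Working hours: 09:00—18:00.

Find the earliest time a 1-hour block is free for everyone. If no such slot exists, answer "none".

Oren free within 09:00–18:00: 09:00–12:00, 12:15–17:30.
Beatriz free within 09:00–18:00: 10:45–11:45, 12:30–13:45, 14:45–16:45, 17:00–17:15.
Oren ∩ Mina: 10:45–12:00, 12:15–12:45, 13:15–17:30.
Oren ∩ Mina ∩ Beatriz: 10:45–11:45, 12:30–12:45, 13:15–13:45, 14:45–16:45, 17:00–17:15.
Windows ≥ 60 min: 10:45–11:45, 14:45–16:45.
Earliest such window starts at 10:45.

10:45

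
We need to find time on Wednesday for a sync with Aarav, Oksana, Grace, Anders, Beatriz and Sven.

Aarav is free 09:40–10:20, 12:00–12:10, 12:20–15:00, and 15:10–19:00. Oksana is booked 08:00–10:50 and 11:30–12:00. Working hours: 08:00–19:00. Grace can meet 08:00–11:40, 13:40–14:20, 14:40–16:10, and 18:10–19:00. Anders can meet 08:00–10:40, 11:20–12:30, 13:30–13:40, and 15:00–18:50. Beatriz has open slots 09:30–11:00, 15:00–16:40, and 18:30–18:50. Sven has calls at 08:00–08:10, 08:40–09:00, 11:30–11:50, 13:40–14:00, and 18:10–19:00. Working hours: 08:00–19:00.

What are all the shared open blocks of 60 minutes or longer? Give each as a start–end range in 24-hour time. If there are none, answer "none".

15:10–16:10

Oksana free within 08:00–19:00: 10:50–11:30, 12:00–19:00.
Sven free within 08:00–19:00: 08:10–08:40, 09:00–11:30, 11:50–13:40, 14:00–18:10.
Aarav ∩ Oksana: 12:00–12:10, 12:20–15:00, 15:10–19:00.
Aarav ∩ Oksana ∩ Grace: 13:40–14:20, 14:40–15:00, 15:10–16:10, 18:10–19:00.
Aarav ∩ Oksana ∩ Grace ∩ Anders: 15:10–16:10, 18:10–18:50.
Aarav ∩ Oksana ∩ Grace ∩ Anders ∩ Beatriz: 15:10–16:10, 18:30–18:50.
Aarav ∩ Oksana ∩ Grace ∩ Anders ∩ Beatriz ∩ Sven: 15:10–16:10.
Windows ≥ 60 min: 15:10–16:10.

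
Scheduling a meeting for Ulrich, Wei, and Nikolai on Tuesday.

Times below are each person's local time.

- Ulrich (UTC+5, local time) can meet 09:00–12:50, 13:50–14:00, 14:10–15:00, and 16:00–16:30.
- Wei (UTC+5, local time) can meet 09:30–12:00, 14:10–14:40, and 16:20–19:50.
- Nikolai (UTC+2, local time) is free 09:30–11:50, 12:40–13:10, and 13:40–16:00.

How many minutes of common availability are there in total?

Ulrich → UTC: 04:00–07:50, 08:50–09:00, 09:10–10:00, 11:00–11:30.
Wei → UTC: 04:30–07:00, 09:10–09:40, 11:20–14:50.
Nikolai → UTC: 07:30–09:50, 10:40–11:10, 11:40–14:00.
Ulrich ∩ Wei: 04:30–07:00, 09:10–09:40, 11:20–11:30.
Ulrich ∩ Wei ∩ Nikolai: 09:10–09:40.
Total common minutes: 30.

30 minutes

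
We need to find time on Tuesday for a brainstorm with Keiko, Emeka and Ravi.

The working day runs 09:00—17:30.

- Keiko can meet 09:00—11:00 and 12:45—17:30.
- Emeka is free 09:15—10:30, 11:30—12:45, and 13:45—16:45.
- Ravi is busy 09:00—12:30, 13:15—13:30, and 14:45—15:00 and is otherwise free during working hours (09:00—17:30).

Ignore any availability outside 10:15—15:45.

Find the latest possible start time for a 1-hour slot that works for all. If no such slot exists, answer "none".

13:45

Ravi free within 09:00–17:30: 12:30–13:15, 13:30–14:45, 15:00–17:30.
Keiko ∩ Emeka: 09:15–10:30, 13:45–16:45.
Keiko ∩ Emeka ∩ Ravi: 13:45–14:45, 15:00–16:45.
Restricted to 10:15–15:45: 13:45–14:45, 15:00–15:45.
Windows ≥ 60 min: 13:45–14:45.
Latest start in the last window 13:45–14:45 is 14:45 − 60 min = 13:45.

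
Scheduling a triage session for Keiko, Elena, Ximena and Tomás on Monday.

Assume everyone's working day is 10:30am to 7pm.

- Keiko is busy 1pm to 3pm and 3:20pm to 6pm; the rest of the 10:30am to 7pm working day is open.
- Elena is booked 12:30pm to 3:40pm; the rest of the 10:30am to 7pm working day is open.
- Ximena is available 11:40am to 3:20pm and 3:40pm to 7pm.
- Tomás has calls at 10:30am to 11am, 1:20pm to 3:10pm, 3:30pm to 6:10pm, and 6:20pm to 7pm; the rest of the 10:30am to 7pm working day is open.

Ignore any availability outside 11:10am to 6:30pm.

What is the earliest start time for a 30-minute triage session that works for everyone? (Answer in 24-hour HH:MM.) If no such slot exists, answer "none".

Keiko free within 10:30–19:00: 10:30–13:00, 15:00–15:20, 18:00–19:00.
Elena free within 10:30–19:00: 10:30–12:30, 15:40–19:00.
Tomás free within 10:30–19:00: 11:00–13:20, 15:10–15:30, 18:10–18:20.
Keiko ∩ Elena: 10:30–12:30, 18:00–19:00.
Keiko ∩ Elena ∩ Ximena: 11:40–12:30, 18:00–19:00.
Keiko ∩ Elena ∩ Ximena ∩ Tomás: 11:40–12:30, 18:10–18:20.
Restricted to 11:10–18:30: 11:40–12:30, 18:10–18:20.
Windows ≥ 30 min: 11:40–12:30.
Earliest such window starts at 11:40.

11:40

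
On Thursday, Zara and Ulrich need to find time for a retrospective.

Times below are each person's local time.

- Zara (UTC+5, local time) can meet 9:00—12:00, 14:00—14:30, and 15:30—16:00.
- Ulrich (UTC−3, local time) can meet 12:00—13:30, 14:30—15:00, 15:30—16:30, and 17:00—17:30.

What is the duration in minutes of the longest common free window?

0 minutes

Zara → UTC: 04:00–07:00, 09:00–09:30, 10:30–11:00.
Ulrich → UTC: 15:00–16:30, 17:30–18:00, 18:30–19:30, 20:00–20:30.
Zara ∩ Ulrich: (none).
No common window.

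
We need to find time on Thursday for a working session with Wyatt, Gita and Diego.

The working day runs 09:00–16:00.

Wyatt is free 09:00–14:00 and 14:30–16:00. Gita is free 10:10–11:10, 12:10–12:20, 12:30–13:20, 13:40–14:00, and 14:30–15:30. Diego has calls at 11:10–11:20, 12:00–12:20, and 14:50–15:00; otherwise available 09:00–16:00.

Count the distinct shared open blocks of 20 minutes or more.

5

Diego free within 09:00–16:00: 09:00–11:10, 11:20–12:00, 12:20–14:50, 15:00–16:00.
Wyatt ∩ Gita: 10:10–11:10, 12:10–12:20, 12:30–13:20, 13:40–14:00, 14:30–15:30.
Wyatt ∩ Gita ∩ Diego: 10:10–11:10, 12:30–13:20, 13:40–14:00, 14:30–14:50, 15:00–15:30.
Windows ≥ 20 min: 10:10–11:10, 12:30–13:20, 13:40–14:00, 14:30–14:50, 15:00–15:30.
That's 5 windows.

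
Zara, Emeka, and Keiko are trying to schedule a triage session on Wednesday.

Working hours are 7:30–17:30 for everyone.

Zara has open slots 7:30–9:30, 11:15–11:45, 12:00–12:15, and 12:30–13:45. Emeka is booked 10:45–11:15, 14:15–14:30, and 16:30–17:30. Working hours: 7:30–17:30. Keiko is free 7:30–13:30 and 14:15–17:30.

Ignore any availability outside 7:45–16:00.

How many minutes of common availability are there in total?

210 minutes

Emeka free within 07:30–17:30: 07:30–10:45, 11:15–14:15, 14:30–16:30.
Zara ∩ Emeka: 07:30–09:30, 11:15–11:45, 12:00–12:15, 12:30–13:45.
Zara ∩ Emeka ∩ Keiko: 07:30–09:30, 11:15–11:45, 12:00–12:15, 12:30–13:30.
Restricted to 07:45–16:00: 07:45–09:30, 11:15–11:45, 12:00–12:15, 12:30–13:30.
Total common minutes: 105 + 30 + 15 + 60 = 210.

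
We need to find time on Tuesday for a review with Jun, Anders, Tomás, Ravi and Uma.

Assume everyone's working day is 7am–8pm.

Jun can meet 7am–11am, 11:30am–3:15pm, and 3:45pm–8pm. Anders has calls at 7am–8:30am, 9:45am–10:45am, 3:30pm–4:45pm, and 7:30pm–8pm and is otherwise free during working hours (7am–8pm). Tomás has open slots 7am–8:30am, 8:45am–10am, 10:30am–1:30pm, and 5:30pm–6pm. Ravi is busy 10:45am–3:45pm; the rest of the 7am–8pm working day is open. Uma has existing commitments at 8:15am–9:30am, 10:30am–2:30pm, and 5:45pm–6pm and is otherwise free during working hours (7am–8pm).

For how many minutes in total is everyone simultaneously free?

30 minutes

Anders free within 07:00–20:00: 08:30–09:45, 10:45–15:30, 16:45–19:30.
Ravi free within 07:00–20:00: 07:00–10:45, 15:45–20:00.
Uma free within 07:00–20:00: 07:00–08:15, 09:30–10:30, 14:30–17:45, 18:00–20:00.
Jun ∩ Anders: 08:30–09:45, 10:45–11:00, 11:30–15:15, 16:45–19:30.
Jun ∩ Anders ∩ Tomás: 08:45–09:45, 10:45–11:00, 11:30–13:30, 17:30–18:00.
Jun ∩ Anders ∩ Tomás ∩ Ravi: 08:45–09:45, 17:30–18:00.
Jun ∩ Anders ∩ Tomás ∩ Ravi ∩ Uma: 09:30–09:45, 17:30–17:45.
Total common minutes: 15 + 15 = 30.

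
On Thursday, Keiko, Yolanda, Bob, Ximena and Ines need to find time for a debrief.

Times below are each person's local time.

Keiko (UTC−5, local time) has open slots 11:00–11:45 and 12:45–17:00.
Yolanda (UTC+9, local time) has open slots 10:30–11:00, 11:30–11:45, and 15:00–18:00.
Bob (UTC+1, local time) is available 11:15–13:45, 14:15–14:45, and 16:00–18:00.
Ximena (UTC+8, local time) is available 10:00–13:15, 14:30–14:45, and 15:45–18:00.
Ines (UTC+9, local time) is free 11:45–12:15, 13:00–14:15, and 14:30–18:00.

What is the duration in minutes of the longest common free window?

Keiko → UTC: 16:00–16:45, 17:45–22:00.
Yolanda → UTC: 01:30–02:00, 02:30–02:45, 06:00–09:00.
Bob → UTC: 10:15–12:45, 13:15–13:45, 15:00–17:00.
Ximena → UTC: 02:00–05:15, 06:30–06:45, 07:45–10:00.
Ines → UTC: 02:45–03:15, 04:00–05:15, 05:30–09:00.
Keiko ∩ Yolanda: (none).
Keiko ∩ Yolanda ∩ Bob: (none).
Keiko ∩ Yolanda ∩ Bob ∩ Ximena: (none).
Keiko ∩ Yolanda ∩ Bob ∩ Ximena ∩ Ines: (none).
No common window.

0 minutes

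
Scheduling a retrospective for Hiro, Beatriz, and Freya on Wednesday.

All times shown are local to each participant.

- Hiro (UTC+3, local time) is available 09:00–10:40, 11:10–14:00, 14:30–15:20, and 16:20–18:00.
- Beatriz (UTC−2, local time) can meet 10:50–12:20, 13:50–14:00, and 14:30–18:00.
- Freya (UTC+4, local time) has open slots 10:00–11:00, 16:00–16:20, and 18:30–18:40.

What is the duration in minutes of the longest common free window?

0 minutes

Hiro → UTC: 06:00–07:40, 08:10–11:00, 11:30–12:20, 13:20–15:00.
Beatriz → UTC: 12:50–14:20, 15:50–16:00, 16:30–20:00.
Freya → UTC: 06:00–07:00, 12:00–12:20, 14:30–14:40.
Hiro ∩ Beatriz: 13:20–14:20.
Hiro ∩ Beatriz ∩ Freya: (none).
No common window.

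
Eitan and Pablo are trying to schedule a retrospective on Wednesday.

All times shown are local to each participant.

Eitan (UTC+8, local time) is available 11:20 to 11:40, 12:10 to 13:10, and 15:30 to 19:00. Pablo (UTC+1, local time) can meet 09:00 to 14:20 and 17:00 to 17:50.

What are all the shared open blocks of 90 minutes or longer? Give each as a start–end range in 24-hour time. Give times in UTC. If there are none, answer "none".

Eitan → UTC: 03:20–03:40, 04:10–05:10, 07:30–11:00.
Pablo → UTC: 08:00–13:20, 16:00–16:50.
Eitan ∩ Pablo: 08:00–11:00.
Windows ≥ 90 min: 08:00–11:00.

08:00–11:00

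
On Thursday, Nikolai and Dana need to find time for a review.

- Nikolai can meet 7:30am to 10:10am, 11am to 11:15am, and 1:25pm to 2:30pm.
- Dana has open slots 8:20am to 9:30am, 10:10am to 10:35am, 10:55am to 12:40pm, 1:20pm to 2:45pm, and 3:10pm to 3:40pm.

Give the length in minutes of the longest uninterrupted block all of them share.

70 minutes

Nikolai ∩ Dana: 08:20–09:30, 11:00–11:15, 13:25–14:30.
Common window lengths: 70, 15, 65 min; longest is 70.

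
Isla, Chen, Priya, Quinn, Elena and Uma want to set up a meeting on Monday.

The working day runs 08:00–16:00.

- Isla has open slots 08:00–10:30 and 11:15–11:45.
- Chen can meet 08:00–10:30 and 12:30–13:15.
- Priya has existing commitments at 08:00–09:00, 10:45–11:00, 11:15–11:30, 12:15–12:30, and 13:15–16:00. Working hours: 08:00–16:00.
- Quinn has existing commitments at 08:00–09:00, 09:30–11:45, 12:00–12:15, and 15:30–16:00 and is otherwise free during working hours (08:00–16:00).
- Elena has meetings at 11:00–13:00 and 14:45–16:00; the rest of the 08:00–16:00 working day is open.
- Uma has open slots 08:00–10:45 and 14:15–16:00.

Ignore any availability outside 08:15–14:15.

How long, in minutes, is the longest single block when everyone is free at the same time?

Priya free within 08:00–16:00: 09:00–10:45, 11:00–11:15, 11:30–12:15, 12:30–13:15.
Quinn free within 08:00–16:00: 09:00–09:30, 11:45–12:00, 12:15–15:30.
Elena free within 08:00–16:00: 08:00–11:00, 13:00–14:45.
Isla ∩ Chen: 08:00–10:30.
Isla ∩ Chen ∩ Priya: 09:00–10:30.
Isla ∩ Chen ∩ Priya ∩ Quinn: 09:00–09:30.
Isla ∩ Chen ∩ Priya ∩ Quinn ∩ Elena: 09:00–09:30.
Isla ∩ Chen ∩ Priya ∩ Quinn ∩ Elena ∩ Uma: 09:00–09:30.
Restricted to 08:15–14:15: 09:00–09:30.
Single common window of 30 minutes.

30 minutes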